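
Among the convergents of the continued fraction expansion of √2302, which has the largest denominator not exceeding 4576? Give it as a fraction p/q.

218737/4559

√2302 = [47; 1, 46, 1, 94, …] (period length 4).
Convergents:
  p_0/q_0 = 47/1
  p_1/q_1 = 48/1
  p_2/q_2 = 2255/47
  p_3/q_3 = 2303/48
  p_4/q_4 = 218737/4559
  p_5/q_5 = 221040/4607
q_4 = 4559 ≤ 4576 < 4607 = q_5, so the answer is 218737/4559.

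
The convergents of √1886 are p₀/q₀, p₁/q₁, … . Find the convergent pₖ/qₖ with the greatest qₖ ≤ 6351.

92415/2128

√1886 = [43; 2, 2, 1, 42, 1, 2, 2, 86, …] (period length 8).
Convergents:
  p_0/q_0 = 43/1
  p_1/q_1 = 87/2
  p_2/q_2 = 217/5
  p_3/q_3 = 304/7
  p_4/q_4 = 12985/299
  p_5/q_5 = 13289/306
  p_6/q_6 = 39563/911
  p_7/q_7 = 92415/2128
  p_8/q_8 = 7987253/183919
q_7 = 2128 ≤ 6351 < 183919 = q_8, so the answer is 92415/2128.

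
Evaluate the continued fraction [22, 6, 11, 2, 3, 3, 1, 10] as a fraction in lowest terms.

Fold from the inside: start with 10/1.
  1 + 1/10 = 11/10
  3 + 10/11 = 43/11
  3 + 11/43 = 140/43
  2 + 43/140 = 323/140
  11 + 140/323 = 3693/323
  6 + 323/3693 = 22481/3693
  22 + 3693/22481 = 498275/22481

498275/22481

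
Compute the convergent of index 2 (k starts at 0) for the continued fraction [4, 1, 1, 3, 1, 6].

Using pₖ = aₖpₖ₋₁ + pₖ₋₂, qₖ = aₖqₖ₋₁ + qₖ₋₂ (with p₋₁=1, p₋₂=0, q₋₁=0, q₋₂=1):
  k=0: a=4, p=4, q=1
  k=1: a=1, p=5, q=1
  k=2: a=1, p=9, q=2

9/2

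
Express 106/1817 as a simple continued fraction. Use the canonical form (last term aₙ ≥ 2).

106 = 0·1817 + 106
1817 = 17·106 + 15
106 = 7·15 + 1
15 = 15·1 + 0  (stop)
So 106/1817 = [0; 17, 7, 15].

[0; 17, 7, 15]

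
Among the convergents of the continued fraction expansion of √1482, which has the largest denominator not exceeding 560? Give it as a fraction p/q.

11857/308

√1482 = [38; 2, 76, …] (period length 2).
Convergents:
  p_0/q_0 = 38/1
  p_1/q_1 = 77/2
  p_2/q_2 = 5890/153
  p_3/q_3 = 11857/308
  p_4/q_4 = 907022/23561
q_3 = 308 ≤ 560 < 23561 = q_4, so the answer is 11857/308.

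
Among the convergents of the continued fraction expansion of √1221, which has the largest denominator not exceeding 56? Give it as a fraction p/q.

1223/35

√1221 = [34; 1, 16, 2, 16, 1, 68, …] (period length 6).
Convergents:
  p_0/q_0 = 34/1
  p_1/q_1 = 35/1
  p_2/q_2 = 594/17
  p_3/q_3 = 1223/35
  p_4/q_4 = 20162/577
q_3 = 35 ≤ 56 < 577 = q_4, so the answer is 1223/35.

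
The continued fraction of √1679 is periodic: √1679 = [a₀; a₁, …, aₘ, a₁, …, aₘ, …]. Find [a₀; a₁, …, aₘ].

a₀ = ⌊√1679⌋ = 40.
With m₀=0, d₀=1 and mₖ₊₁ = dₖaₖ − mₖ, dₖ₊₁ = (n − mₖ₊₁²)/dₖ, aₖ₊₁ = ⌊(a₀+mₖ₊₁)/dₖ₊₁⌋:
  k=1: m=40, d=79, a=1
  k=2: m=39, d=2, a=39
  k=3: m=39, d=79, a=1
  k=4: m=40, d=1, a=80
d=1 and a=2a₀=80 at k=4, so the next step gives (m, d) = (40, 79) again — its k=1 value — and the period has length 4.

[40; 1, 39, 1, 80]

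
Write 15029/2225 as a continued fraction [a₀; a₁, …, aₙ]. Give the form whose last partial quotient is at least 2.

[6; 1, 3, 13, 3, 6, 2]

15029 = 6×2225 + 1679
2225 = 1×1679 + 546
1679 = 3×546 + 41
546 = 13×41 + 13
41 = 3×13 + 2
13 = 6×2 + 1
2 = 2×1 + 0  (stop)
So 15029/2225 = [6; 1, 3, 13, 3, 6, 2].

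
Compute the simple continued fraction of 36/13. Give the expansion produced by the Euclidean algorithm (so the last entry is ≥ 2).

36 = 2·13 + 10
13 = 1·10 + 3
10 = 3·3 + 1
3 = 3·1 + 0  (stop)
So 36/13 = [2; 1, 3, 3].

[2; 1, 3, 3]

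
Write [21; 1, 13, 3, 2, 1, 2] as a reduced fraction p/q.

8465/386

Using pₖ = aₖpₖ₋₁ + pₖ₋₂ and qₖ = aₖqₖ₋₁ + qₖ₋₂:
  k=0: a=21, p=21, q=1
  k=1: a=1, p=22, q=1
  k=2: a=13, p=307, q=14
  k=3: a=3, p=943, q=43
  k=4: a=2, p=2193, q=100
  k=5: a=1, p=3136, q=143
  k=6: a=2, p=8465, q=386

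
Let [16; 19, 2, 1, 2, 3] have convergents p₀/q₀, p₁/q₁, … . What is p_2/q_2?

626/39

Using pₖ = aₖpₖ₋₁ + pₖ₋₂, qₖ = aₖqₖ₋₁ + qₖ₋₂ (with p₋₁=1, p₋₂=0, q₋₁=0, q₋₂=1):
  k=0: a=16, p=16, q=1
  k=1: a=19, p=305, q=19
  k=2: a=2, p=626, q=39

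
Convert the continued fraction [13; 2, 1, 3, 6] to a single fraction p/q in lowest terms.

922/69

Fold from the inside: start with 6/1.
  3 + 1/6 = 19/6
  1 + 6/19 = 25/19
  2 + 19/25 = 69/25
  13 + 25/69 = 922/69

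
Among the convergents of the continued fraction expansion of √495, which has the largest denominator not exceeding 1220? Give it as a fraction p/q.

15841/712

√495 = [22; 4, 44, …] (period length 2).
Convergents:
  p_0/q_0 = 22/1
  p_1/q_1 = 89/4
  p_2/q_2 = 3938/177
  p_3/q_3 = 15841/712
  p_4/q_4 = 700942/31505
q_3 = 712 ≤ 1220 < 31505 = q_4, so the answer is 15841/712.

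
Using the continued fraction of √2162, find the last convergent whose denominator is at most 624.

17297/372

√2162 = [46; 2, 92, …] (period length 2).
Convergents:
  p_0/q_0 = 46/1
  p_1/q_1 = 93/2
  p_2/q_2 = 8602/185
  p_3/q_3 = 17297/372
  p_4/q_4 = 1599926/34409
q_3 = 372 ≤ 624 < 34409 = q_4, so the answer is 17297/372.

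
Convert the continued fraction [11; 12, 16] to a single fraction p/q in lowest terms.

Using pₖ = aₖpₖ₋₁ + pₖ₋₂ and qₖ = aₖqₖ₋₁ + qₖ₋₂:
  k=0: a=11, p=11, q=1
  k=1: a=12, p=133, q=12
  k=2: a=16, p=2139, q=193

2139/193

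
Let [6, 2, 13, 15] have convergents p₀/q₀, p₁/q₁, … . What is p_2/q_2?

175/27

Using pₖ = aₖpₖ₋₁ + pₖ₋₂, qₖ = aₖqₖ₋₁ + qₖ₋₂ (with p₋₁=1, p₋₂=0, q₋₁=0, q₋₂=1):
  k=0: a=6, p=6, q=1
  k=1: a=2, p=13, q=2
  k=2: a=13, p=175, q=27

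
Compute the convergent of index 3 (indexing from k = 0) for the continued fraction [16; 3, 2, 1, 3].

163/10

Using pₖ = aₖpₖ₋₁ + pₖ₋₂, qₖ = aₖqₖ₋₁ + qₖ₋₂ (with p₋₁=1, p₋₂=0, q₋₁=0, q₋₂=1):
  k=0: a=16, p=16, q=1
  k=1: a=3, p=49, q=3
  k=2: a=2, p=114, q=7
  k=3: a=1, p=163, q=10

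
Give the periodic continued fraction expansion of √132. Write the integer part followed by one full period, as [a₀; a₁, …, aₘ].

a₀ = ⌊√132⌋ = 11.
With m₀=0, d₀=1 and mₖ₊₁ = dₖaₖ − mₖ, dₖ₊₁ = (n − mₖ₊₁²)/dₖ, aₖ₊₁ = ⌊(a₀+mₖ₊₁)/dₖ₊₁⌋:
  k=1: m=11, d=11, a=2
  k=2: m=11, d=1, a=22
d=1 and a=2a₀=22 at k=2, so the next step gives (m, d) = (11, 11) again — its k=1 value — and the period has length 2.

[11; 2, 22]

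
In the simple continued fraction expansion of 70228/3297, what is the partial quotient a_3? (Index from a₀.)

70228 = 21·3297 + 991   →  a_0 = 21
3297 = 3·991 + 324   →  a_1 = 3
991 = 3·324 + 19   →  a_2 = 3
324 = 17·19 + 1   →  a_3 = 17

17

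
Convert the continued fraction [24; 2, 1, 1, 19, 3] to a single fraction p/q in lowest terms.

7295/299

Using pₖ = aₖpₖ₋₁ + pₖ₋₂ and qₖ = aₖqₖ₋₁ + qₖ₋₂:
  k=0: a=24, p=24, q=1
  k=1: a=2, p=49, q=2
  k=2: a=1, p=73, q=3
  k=3: a=1, p=122, q=5
  k=4: a=19, p=2391, q=98
  k=5: a=3, p=7295, q=299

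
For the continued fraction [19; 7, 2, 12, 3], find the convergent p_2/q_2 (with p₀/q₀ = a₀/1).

Using pₖ = aₖpₖ₋₁ + pₖ₋₂, qₖ = aₖqₖ₋₁ + qₖ₋₂ (with p₋₁=1, p₋₂=0, q₋₁=0, q₋₂=1):
  k=0: a=19, p=19, q=1
  k=1: a=7, p=134, q=7
  k=2: a=2, p=287, q=15

287/15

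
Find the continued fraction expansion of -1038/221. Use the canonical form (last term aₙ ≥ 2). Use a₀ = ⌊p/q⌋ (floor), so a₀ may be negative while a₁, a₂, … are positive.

-1038 = -5×221 + 67
221 = 3×67 + 20
67 = 3×20 + 7
20 = 2×7 + 6
7 = 1×6 + 1
6 = 6×1 + 0  (stop)
So -1038/221 = [-5; 3, 3, 2, 1, 6].

[-5; 3, 3, 2, 1, 6]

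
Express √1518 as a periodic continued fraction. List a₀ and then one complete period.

[38; 1, 24, 1, 76]

a₀ = ⌊√1518⌋ = 38.
With m₀=0, d₀=1 and mₖ₊₁ = dₖaₖ − mₖ, dₖ₊₁ = (n − mₖ₊₁²)/dₖ, aₖ₊₁ = ⌊(a₀+mₖ₊₁)/dₖ₊₁⌋:
  k=1: m=38, d=74, a=1
  k=2: m=36, d=3, a=24
  k=3: m=36, d=74, a=1
  k=4: m=38, d=1, a=76
d=1 and a=2a₀=76 at k=4, so the next step gives (m, d) = (38, 74) again — its k=1 value — and the period has length 4.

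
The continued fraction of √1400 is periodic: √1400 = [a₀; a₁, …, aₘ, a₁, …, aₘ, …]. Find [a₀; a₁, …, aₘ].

a₀ = ⌊√1400⌋ = 37.
With m₀=0, d₀=1 and mₖ₊₁ = dₖaₖ − mₖ, dₖ₊₁ = (n − mₖ₊₁²)/dₖ, aₖ₊₁ = ⌊(a₀+mₖ₊₁)/dₖ₊₁⌋:
  k=1: m=37, d=31, a=2
  k=2: m=25, d=25, a=2
  k=3: m=25, d=31, a=2
  k=4: m=37, d=1, a=74
d=1 and a=2a₀=74 at k=4, so the next step gives (m, d) = (37, 31) again — its k=1 value — and the period has length 4.

[37; 2, 2, 2, 74]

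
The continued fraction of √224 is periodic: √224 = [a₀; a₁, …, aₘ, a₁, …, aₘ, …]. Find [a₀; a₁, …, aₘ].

[14; 1, 28]

a₀ = ⌊√224⌋ = 14.
With m₀=0, d₀=1 and mₖ₊₁ = dₖaₖ − mₖ, dₖ₊₁ = (n − mₖ₊₁²)/dₖ, aₖ₊₁ = ⌊(a₀+mₖ₊₁)/dₖ₊₁⌋:
  k=1: m=14, d=28, a=1
  k=2: m=14, d=1, a=28
d=1 and a=2a₀=28 at k=2, so the next step gives (m, d) = (14, 28) again — its k=1 value — and the period has length 2.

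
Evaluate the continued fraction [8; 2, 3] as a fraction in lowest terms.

Using pₖ = aₖpₖ₋₁ + pₖ₋₂ and qₖ = aₖqₖ₋₁ + qₖ₋₂:
  k=0: a=8, p=8, q=1
  k=1: a=2, p=17, q=2
  k=2: a=3, p=59, q=7

59/7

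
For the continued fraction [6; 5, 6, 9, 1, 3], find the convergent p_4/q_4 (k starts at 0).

Using pₖ = aₖpₖ₋₁ + pₖ₋₂, qₖ = aₖqₖ₋₁ + qₖ₋₂ (with p₋₁=1, p₋₂=0, q₋₁=0, q₋₂=1):
  k=0: a=6, p=6, q=1
  k=1: a=5, p=31, q=5
  k=2: a=6, p=192, q=31
  k=3: a=9, p=1759, q=284
  k=4: a=1, p=1951, q=315

1951/315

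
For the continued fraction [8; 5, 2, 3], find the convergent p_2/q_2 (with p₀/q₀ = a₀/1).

90/11

Using pₖ = aₖpₖ₋₁ + pₖ₋₂, qₖ = aₖqₖ₋₁ + qₖ₋₂ (with p₋₁=1, p₋₂=0, q₋₁=0, q₋₂=1):
  k=0: a=8, p=8, q=1
  k=1: a=5, p=41, q=5
  k=2: a=2, p=90, q=11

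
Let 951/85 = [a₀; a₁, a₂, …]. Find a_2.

3

951 = 11·85 + 16   →  a_0 = 11
85 = 5·16 + 5   →  a_1 = 5
16 = 3·5 + 1   →  a_2 = 3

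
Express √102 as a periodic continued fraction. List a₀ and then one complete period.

[10; 10, 20]

a₀ = ⌊√102⌋ = 10.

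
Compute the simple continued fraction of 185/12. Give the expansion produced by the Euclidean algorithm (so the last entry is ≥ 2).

[15; 2, 2, 2]

185 = 15*12 + 5
12 = 2*5 + 2
5 = 2*2 + 1
2 = 2*1 + 0  (stop)
So 185/12 = [15; 2, 2, 2].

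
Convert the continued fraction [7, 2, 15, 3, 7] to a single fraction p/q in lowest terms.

Using pₖ = aₖpₖ₋₁ + pₖ₋₂ and qₖ = aₖqₖ₋₁ + qₖ₋₂:
  k=0: a=7, p=7, q=1
  k=1: a=2, p=15, q=2
  k=2: a=15, p=232, q=31
  k=3: a=3, p=711, q=95
  k=4: a=7, p=5209, q=696

5209/696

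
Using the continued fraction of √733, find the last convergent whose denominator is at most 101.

√733 = [27; 13, 1, 1, 13, 54, …] (period length 5).
Convergents:
  p_0/q_0 = 27/1
  p_1/q_1 = 352/13
  p_2/q_2 = 379/14
  p_3/q_3 = 731/27
  p_4/q_4 = 9882/365
q_3 = 27 ≤ 101 < 365 = q_4, so the answer is 731/27.

731/27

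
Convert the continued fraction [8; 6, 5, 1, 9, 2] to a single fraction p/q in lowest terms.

6244/765

Fold from the inside: start with 2/1.
  9 + 1/2 = 19/2
  1 + 2/19 = 21/19
  5 + 19/21 = 124/21
  6 + 21/124 = 765/124
  8 + 124/765 = 6244/765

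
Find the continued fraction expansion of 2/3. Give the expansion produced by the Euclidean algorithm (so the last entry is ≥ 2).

2 = 0*3 + 2
3 = 1*2 + 1
2 = 2*1 + 0  (stop)
So 2/3 = [0; 1, 2].

[0; 1, 2]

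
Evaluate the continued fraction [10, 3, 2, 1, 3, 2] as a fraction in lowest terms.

865/84

Fold from the inside: start with 2/1.
  3 + 1/2 = 7/2
  1 + 2/7 = 9/7
  2 + 7/9 = 25/9
  3 + 9/25 = 84/25
  10 + 25/84 = 865/84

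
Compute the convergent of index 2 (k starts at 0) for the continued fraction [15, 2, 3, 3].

Using pₖ = aₖpₖ₋₁ + pₖ₋₂, qₖ = aₖqₖ₋₁ + qₖ₋₂ (with p₋₁=1, p₋₂=0, q₋₁=0, q₋₂=1):
  k=0: a=15, p=15, q=1
  k=1: a=2, p=31, q=2
  k=2: a=3, p=108, q=7

108/7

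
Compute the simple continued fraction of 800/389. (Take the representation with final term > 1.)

800 = 2×389 + 22
389 = 17×22 + 15
22 = 1×15 + 7
15 = 2×7 + 1
7 = 7×1 + 0  (stop)
So 800/389 = [2; 17, 1, 2, 7].

[2; 17, 1, 2, 7]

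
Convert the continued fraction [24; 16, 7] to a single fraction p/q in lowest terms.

Fold from the inside: start with 7/1.
  16 + 1/7 = 113/7
  24 + 7/113 = 2719/113

2719/113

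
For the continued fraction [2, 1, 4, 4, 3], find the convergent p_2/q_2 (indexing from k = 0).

Using pₖ = aₖpₖ₋₁ + pₖ₋₂, qₖ = aₖqₖ₋₁ + qₖ₋₂ (with p₋₁=1, p₋₂=0, q₋₁=0, q₋₂=1):
  k=0: a=2, p=2, q=1
  k=1: a=1, p=3, q=1
  k=2: a=4, p=14, q=5

14/5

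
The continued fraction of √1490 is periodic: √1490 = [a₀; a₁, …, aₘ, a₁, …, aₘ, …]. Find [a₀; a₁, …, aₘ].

a₀ = ⌊√1490⌋ = 38.
With m₀=0, d₀=1 and mₖ₊₁ = dₖaₖ − mₖ, dₖ₊₁ = (n − mₖ₊₁²)/dₖ, aₖ₊₁ = ⌊(a₀+mₖ₊₁)/dₖ₊₁⌋:
  k=1: m=38, d=46, a=1
  k=2: m=8, d=31, a=1
  k=3: m=23, d=31, a=1
  k=4: m=8, d=46, a=1
  k=5: m=38, d=1, a=76
d=1 and a=2a₀=76 at k=5, so the next step gives (m, d) = (38, 46) again — its k=1 value — and the period has length 5.

[38; 1, 1, 1, 1, 76]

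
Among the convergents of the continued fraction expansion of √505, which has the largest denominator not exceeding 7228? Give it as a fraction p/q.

√505 = [22; 2, 8, 2, 44, …] (period length 4).
Convergents:
  p_0/q_0 = 22/1
  p_1/q_1 = 45/2
  p_2/q_2 = 382/17
  p_3/q_3 = 809/36
  p_4/q_4 = 35978/1601
  p_5/q_5 = 72765/3238
  p_6/q_6 = 618098/27505
q_5 = 3238 ≤ 7228 < 27505 = q_6, so the answer is 72765/3238.

72765/3238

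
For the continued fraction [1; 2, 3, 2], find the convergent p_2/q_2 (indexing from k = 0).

10/7

Using pₖ = aₖpₖ₋₁ + pₖ₋₂, qₖ = aₖqₖ₋₁ + qₖ₋₂ (with p₋₁=1, p₋₂=0, q₋₁=0, q₋₂=1):
  k=0: a=1, p=1, q=1
  k=1: a=2, p=3, q=2
  k=2: a=3, p=10, q=7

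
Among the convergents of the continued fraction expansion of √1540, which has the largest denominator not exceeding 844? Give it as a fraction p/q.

23271/593

√1540 = [39; 4, 8, 2, 8, 4, 78, …] (period length 6).
Convergents:
  p_0/q_0 = 39/1
  p_1/q_1 = 157/4
  p_2/q_2 = 1295/33
  p_3/q_3 = 2747/70
  p_4/q_4 = 23271/593
  p_5/q_5 = 95831/2442
q_4 = 593 ≤ 844 < 2442 = q_5, so the answer is 23271/593.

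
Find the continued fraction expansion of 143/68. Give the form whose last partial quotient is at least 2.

[2; 9, 1, 2, 2]

143 = 2×68 + 7
68 = 9×7 + 5
7 = 1×5 + 2
5 = 2×2 + 1
2 = 2×1 + 0  (stop)
So 143/68 = [2; 9, 1, 2, 2].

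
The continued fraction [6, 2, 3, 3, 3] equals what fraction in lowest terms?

Using pₖ = aₖpₖ₋₁ + pₖ₋₂ and qₖ = aₖqₖ₋₁ + qₖ₋₂:
  k=0: a=6, p=6, q=1
  k=1: a=2, p=13, q=2
  k=2: a=3, p=45, q=7
  k=3: a=3, p=148, q=23
  k=4: a=3, p=489, q=76

489/76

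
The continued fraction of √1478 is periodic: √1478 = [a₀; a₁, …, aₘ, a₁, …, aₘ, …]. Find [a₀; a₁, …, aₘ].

a₀ = ⌊√1478⌋ = 38.
With m₀=0, d₀=1 and mₖ₊₁ = dₖaₖ − mₖ, dₖ₊₁ = (n − mₖ₊₁²)/dₖ, aₖ₊₁ = ⌊(a₀+mₖ₊₁)/dₖ₊₁⌋:
  k=1: m=38, d=34, a=2
  k=2: m=30, d=17, a=4
  k=3: m=38, d=2, a=38
  k=4: m=38, d=17, a=4
  k=5: m=30, d=34, a=2
  k=6: m=38, d=1, a=76
d=1 and a=2a₀=76 at k=6, so the next step gives (m, d) = (38, 34) again — its k=1 value — and the period has length 6.

[38; 2, 4, 38, 4, 2, 76]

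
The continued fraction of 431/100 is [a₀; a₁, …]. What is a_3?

431 = 4·100 + 31   →  a_0 = 4
100 = 3·31 + 7   →  a_1 = 3
31 = 4·7 + 3   →  a_2 = 4
7 = 2·3 + 1   →  a_3 = 2

2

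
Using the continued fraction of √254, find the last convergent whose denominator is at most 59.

√254 = [15; 1, 14, 1, 30, …] (period length 4).
Convergents:
  p_0/q_0 = 15/1
  p_1/q_1 = 16/1
  p_2/q_2 = 239/15
  p_3/q_3 = 255/16
  p_4/q_4 = 7889/495
q_3 = 16 ≤ 59 < 495 = q_4, so the answer is 255/16.

255/16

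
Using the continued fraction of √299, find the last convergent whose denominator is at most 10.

√299 = [17; 3, 2, 3, 34, …] (period length 4).
Convergents:
  p_0/q_0 = 17/1
  p_1/q_1 = 52/3
  p_2/q_2 = 121/7
  p_3/q_3 = 415/24
q_2 = 7 ≤ 10 < 24 = q_3, so the answer is 121/7.

121/7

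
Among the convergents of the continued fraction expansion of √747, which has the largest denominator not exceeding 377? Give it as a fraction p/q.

√747 = [27; 3, 54, …] (period length 2).
Convergents:
  p_0/q_0 = 27/1
  p_1/q_1 = 82/3
  p_2/q_2 = 4455/163
  p_3/q_3 = 13447/492
q_2 = 163 ≤ 377 < 492 = q_3, so the answer is 4455/163.

4455/163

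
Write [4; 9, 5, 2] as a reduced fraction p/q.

Fold from the inside: start with 2/1.
  5 + 1/2 = 11/2
  9 + 2/11 = 101/11
  4 + 11/101 = 415/101

415/101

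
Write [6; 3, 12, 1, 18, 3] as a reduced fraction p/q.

Fold from the inside: start with 3/1.
  18 + 1/3 = 55/3
  1 + 3/55 = 58/55
  12 + 55/58 = 751/58
  3 + 58/751 = 2311/751
  6 + 751/2311 = 14617/2311

14617/2311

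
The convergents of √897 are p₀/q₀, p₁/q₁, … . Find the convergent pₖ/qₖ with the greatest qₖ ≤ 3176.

35910/1199

√897 = [29; 1, 18, 1, 58, …] (period length 4).
Convergents:
  p_0/q_0 = 29/1
  p_1/q_1 = 30/1
  p_2/q_2 = 569/19
  p_3/q_3 = 599/20
  p_4/q_4 = 35311/1179
  p_5/q_5 = 35910/1199
  p_6/q_6 = 681691/22761
q_5 = 1199 ≤ 3176 < 22761 = q_6, so the answer is 35910/1199.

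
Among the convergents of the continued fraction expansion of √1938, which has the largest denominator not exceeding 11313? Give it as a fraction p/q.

√1938 = [44; 44, 88, …] (period length 2).
Convergents:
  p_0/q_0 = 44/1
  p_1/q_1 = 1937/44
  p_2/q_2 = 170500/3873
  p_3/q_3 = 7503937/170456
q_2 = 3873 ≤ 11313 < 170456 = q_3, so the answer is 170500/3873.

170500/3873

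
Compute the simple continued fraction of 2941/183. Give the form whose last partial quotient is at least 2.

2941 = 16*183 + 13
183 = 14*13 + 1
13 = 13*1 + 0  (stop)
So 2941/183 = [16; 14, 13].

[16; 14, 13]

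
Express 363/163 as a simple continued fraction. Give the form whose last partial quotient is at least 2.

[2; 4, 2, 2, 7]

363 = 2*163 + 37
163 = 4*37 + 15
37 = 2*15 + 7
15 = 2*7 + 1
7 = 7*1 + 0  (stop)
So 363/163 = [2; 4, 2, 2, 7].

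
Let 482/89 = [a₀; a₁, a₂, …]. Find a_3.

482 = 5·89 + 37   →  a_0 = 5
89 = 2·37 + 15   →  a_1 = 2
37 = 2·15 + 7   →  a_2 = 2
15 = 2·7 + 1   →  a_3 = 2

2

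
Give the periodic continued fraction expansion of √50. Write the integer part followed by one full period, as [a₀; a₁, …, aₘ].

[7; 14]

a₀ = ⌊√50⌋ = 7.
With m₀=0, d₀=1 and mₖ₊₁ = dₖaₖ − mₖ, dₖ₊₁ = (n − mₖ₊₁²)/dₖ, aₖ₊₁ = ⌊(a₀+mₖ₊₁)/dₖ₊₁⌋:
  k=1: m=7, d=1, a=14
d=1 and a=2a₀=14 at k=1, so the next step gives (m, d) = (7, 1) again — its k=1 value — and the period has length 1.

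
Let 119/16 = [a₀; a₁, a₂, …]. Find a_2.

119 = 7·16 + 7   →  a_0 = 7
16 = 2·7 + 2   →  a_1 = 2
7 = 3·2 + 1   →  a_2 = 3

3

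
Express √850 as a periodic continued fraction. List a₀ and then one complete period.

a₀ = ⌊√850⌋ = 29.
With m₀=0, d₀=1 and mₖ₊₁ = dₖaₖ − mₖ, dₖ₊₁ = (n − mₖ₊₁²)/dₖ, aₖ₊₁ = ⌊(a₀+mₖ₊₁)/dₖ₊₁⌋:
  k=1: m=29, d=9, a=6
  k=2: m=25, d=25, a=2
  k=3: m=25, d=9, a=6
  k=4: m=29, d=1, a=58
d=1 and a=2a₀=58 at k=4, so the next step gives (m, d) = (29, 9) again — its k=1 value — and the period has length 4.

[29; 6, 2, 6, 58]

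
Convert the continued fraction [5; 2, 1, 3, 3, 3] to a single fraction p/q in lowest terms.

638/119

Using pₖ = aₖpₖ₋₁ + pₖ₋₂ and qₖ = aₖqₖ₋₁ + qₖ₋₂:
  k=0: a=5, p=5, q=1
  k=1: a=2, p=11, q=2
  k=2: a=1, p=16, q=3
  k=3: a=3, p=59, q=11
  k=4: a=3, p=193, q=36
  k=5: a=3, p=638, q=119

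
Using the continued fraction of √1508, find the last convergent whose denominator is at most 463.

17902/461

√1508 = [38; 1, 4, 1, 76, …] (period length 4).
Convergents:
  p_0/q_0 = 38/1
  p_1/q_1 = 39/1
  p_2/q_2 = 194/5
  p_3/q_3 = 233/6
  p_4/q_4 = 17902/461
  p_5/q_5 = 18135/467
q_4 = 461 ≤ 463 < 467 = q_5, so the answer is 17902/461.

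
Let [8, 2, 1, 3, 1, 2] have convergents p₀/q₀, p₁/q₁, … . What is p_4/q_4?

117/14

Using pₖ = aₖpₖ₋₁ + pₖ₋₂, qₖ = aₖqₖ₋₁ + qₖ₋₂ (with p₋₁=1, p₋₂=0, q₋₁=0, q₋₂=1):
  k=0: a=8, p=8, q=1
  k=1: a=2, p=17, q=2
  k=2: a=1, p=25, q=3
  k=3: a=3, p=92, q=11
  k=4: a=1, p=117, q=14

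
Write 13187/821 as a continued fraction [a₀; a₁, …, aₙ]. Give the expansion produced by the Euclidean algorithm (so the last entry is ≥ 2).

13187 = 16*821 + 51
821 = 16*51 + 5
51 = 10*5 + 1
5 = 5*1 + 0  (stop)
So 13187/821 = [16; 16, 10, 5].

[16; 16, 10, 5]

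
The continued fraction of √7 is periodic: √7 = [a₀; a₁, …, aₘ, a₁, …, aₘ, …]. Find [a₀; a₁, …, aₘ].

[2; 1, 1, 1, 4]

a₀ = ⌊√7⌋ = 2.
With m₀=0, d₀=1 and mₖ₊₁ = dₖaₖ − mₖ, dₖ₊₁ = (n − mₖ₊₁²)/dₖ, aₖ₊₁ = ⌊(a₀+mₖ₊₁)/dₖ₊₁⌋:
  k=1: m=2, d=3, a=1
  k=2: m=1, d=2, a=1
  k=3: m=1, d=3, a=1
  k=4: m=2, d=1, a=4
d=1 and a=2a₀=4 at k=4, so the next step gives (m, d) = (2, 3) again — its k=1 value — and the period has length 4.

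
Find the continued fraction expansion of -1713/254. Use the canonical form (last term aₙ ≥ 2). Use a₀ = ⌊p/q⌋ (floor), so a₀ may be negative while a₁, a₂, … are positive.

-1713 = -7·254 + 65
254 = 3·65 + 59
65 = 1·59 + 6
59 = 9·6 + 5
6 = 1·5 + 1
5 = 5·1 + 0  (stop)
So -1713/254 = [-7; 3, 1, 9, 1, 5].

[-7; 3, 1, 9, 1, 5]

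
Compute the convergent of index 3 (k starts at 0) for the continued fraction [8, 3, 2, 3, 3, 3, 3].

199/24

Using pₖ = aₖpₖ₋₁ + pₖ₋₂, qₖ = aₖqₖ₋₁ + qₖ₋₂ (with p₋₁=1, p₋₂=0, q₋₁=0, q₋₂=1):
  k=0: a=8, p=8, q=1
  k=1: a=3, p=25, q=3
  k=2: a=2, p=58, q=7
  k=3: a=3, p=199, q=24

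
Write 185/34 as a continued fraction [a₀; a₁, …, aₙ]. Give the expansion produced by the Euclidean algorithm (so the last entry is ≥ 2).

[5; 2, 3, 1, 3]

185 = 5*34 + 15
34 = 2*15 + 4
15 = 3*4 + 3
4 = 1*3 + 1
3 = 3*1 + 0  (stop)
So 185/34 = [5; 2, 3, 1, 3].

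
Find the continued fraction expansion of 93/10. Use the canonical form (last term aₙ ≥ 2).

[9; 3, 3]

93 = 9·10 + 3
10 = 3·3 + 1
3 = 3·1 + 0  (stop)
So 93/10 = [9; 3, 3].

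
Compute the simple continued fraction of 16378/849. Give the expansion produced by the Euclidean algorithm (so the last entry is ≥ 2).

[19; 3, 2, 3, 2, 15]

16378 = 19·849 + 247
849 = 3·247 + 108
247 = 2·108 + 31
108 = 3·31 + 15
31 = 2·15 + 1
15 = 15·1 + 0  (stop)
So 16378/849 = [19; 3, 2, 3, 2, 15].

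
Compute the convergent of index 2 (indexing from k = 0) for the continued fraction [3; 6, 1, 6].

22/7

Using pₖ = aₖpₖ₋₁ + pₖ₋₂, qₖ = aₖqₖ₋₁ + qₖ₋₂ (with p₋₁=1, p₋₂=0, q₋₁=0, q₋₂=1):
  k=0: a=3, p=3, q=1
  k=1: a=6, p=19, q=6
  k=2: a=1, p=22, q=7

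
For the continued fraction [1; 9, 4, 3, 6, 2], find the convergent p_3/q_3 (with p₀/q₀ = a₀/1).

133/120

Using pₖ = aₖpₖ₋₁ + pₖ₋₂, qₖ = aₖqₖ₋₁ + qₖ₋₂ (with p₋₁=1, p₋₂=0, q₋₁=0, q₋₂=1):
  k=0: a=1, p=1, q=1
  k=1: a=9, p=10, q=9
  k=2: a=4, p=41, q=37
  k=3: a=3, p=133, q=120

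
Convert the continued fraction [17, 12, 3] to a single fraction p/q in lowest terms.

632/37

Using pₖ = aₖpₖ₋₁ + pₖ₋₂ and qₖ = aₖqₖ₋₁ + qₖ₋₂:
  k=0: a=17, p=17, q=1
  k=1: a=12, p=205, q=12
  k=2: a=3, p=632, q=37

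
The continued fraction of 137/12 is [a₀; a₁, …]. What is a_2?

137 = 11·12 + 5   →  a_0 = 11
12 = 2·5 + 2   →  a_1 = 2
5 = 2·2 + 1   →  a_2 = 2

2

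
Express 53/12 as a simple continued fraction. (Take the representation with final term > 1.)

53 = 4·12 + 5
12 = 2·5 + 2
5 = 2·2 + 1
2 = 2·1 + 0  (stop)
So 53/12 = [4; 2, 2, 2].

[4; 2, 2, 2]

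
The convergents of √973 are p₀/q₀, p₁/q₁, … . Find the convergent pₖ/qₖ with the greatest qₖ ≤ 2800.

√973 = [31; 5, 5, 2, 8, 2, 5, 5, 62, …] (period length 8).
Convergents:
  p_0/q_0 = 31/1
  p_1/q_1 = 156/5
  p_2/q_2 = 811/26
  p_3/q_3 = 1778/57
  p_4/q_4 = 15035/482
  p_5/q_5 = 31848/1021
  p_6/q_6 = 174275/5587
q_5 = 1021 ≤ 2800 < 5587 = q_6, so the answer is 31848/1021.

31848/1021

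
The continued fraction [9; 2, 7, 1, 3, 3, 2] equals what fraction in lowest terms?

Fold from the inside: start with 2/1.
  3 + 1/2 = 7/2
  3 + 2/7 = 23/7
  1 + 7/23 = 30/23
  7 + 23/30 = 233/30
  2 + 30/233 = 496/233
  9 + 233/496 = 4697/496

4697/496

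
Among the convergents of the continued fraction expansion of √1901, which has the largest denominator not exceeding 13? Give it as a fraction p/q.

218/5

√1901 = [43; 1, 1, 1, 1, 86, …] (period length 5).
Convergents:
  p_0/q_0 = 43/1
  p_1/q_1 = 44/1
  p_2/q_2 = 87/2
  p_3/q_3 = 131/3
  p_4/q_4 = 218/5
  p_5/q_5 = 18879/433
q_4 = 5 ≤ 13 < 433 = q_5, so the answer is 218/5.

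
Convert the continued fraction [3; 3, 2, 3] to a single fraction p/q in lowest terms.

Using pₖ = aₖpₖ₋₁ + pₖ₋₂ and qₖ = aₖqₖ₋₁ + qₖ₋₂:
  k=0: a=3, p=3, q=1
  k=1: a=3, p=10, q=3
  k=2: a=2, p=23, q=7
  k=3: a=3, p=79, q=24

79/24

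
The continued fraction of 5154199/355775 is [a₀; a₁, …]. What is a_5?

12

5154199 = 14·355775 + 173349   →  a_0 = 14
355775 = 2·173349 + 9077   →  a_1 = 2
173349 = 19·9077 + 886   →  a_2 = 19
9077 = 10·886 + 217   →  a_3 = 10
886 = 4·217 + 18   →  a_4 = 4
217 = 12·18 + 1   →  a_5 = 12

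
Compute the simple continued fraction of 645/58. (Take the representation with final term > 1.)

[11; 8, 3, 2]

645 = 11*58 + 7
58 = 8*7 + 2
7 = 3*2 + 1
2 = 2*1 + 0  (stop)
So 645/58 = [11; 8, 3, 2].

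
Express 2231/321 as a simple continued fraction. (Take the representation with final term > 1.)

[6; 1, 19, 16]

2231 = 6×321 + 305
321 = 1×305 + 16
305 = 19×16 + 1
16 = 16×1 + 0  (stop)
So 2231/321 = [6; 1, 19, 16].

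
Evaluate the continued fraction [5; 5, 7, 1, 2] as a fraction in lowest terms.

Fold from the inside: start with 2/1.
  1 + 1/2 = 3/2
  7 + 2/3 = 23/3
  5 + 3/23 = 118/23
  5 + 23/118 = 613/118

613/118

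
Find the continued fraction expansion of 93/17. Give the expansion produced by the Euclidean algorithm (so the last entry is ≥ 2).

[5; 2, 8]

93 = 5*17 + 8
17 = 2*8 + 1
8 = 8*1 + 0  (stop)
So 93/17 = [5; 2, 8].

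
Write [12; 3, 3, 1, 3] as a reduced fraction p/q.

Using pₖ = aₖpₖ₋₁ + pₖ₋₂ and qₖ = aₖqₖ₋₁ + qₖ₋₂:
  k=0: a=12, p=12, q=1
  k=1: a=3, p=37, q=3
  k=2: a=3, p=123, q=10
  k=3: a=1, p=160, q=13
  k=4: a=3, p=603, q=49

603/49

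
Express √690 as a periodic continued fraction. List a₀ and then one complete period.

[26; 3, 1, 2, 1, 3, 52]

a₀ = ⌊√690⌋ = 26.
With m₀=0, d₀=1 and mₖ₊₁ = dₖaₖ − mₖ, dₖ₊₁ = (n − mₖ₊₁²)/dₖ, aₖ₊₁ = ⌊(a₀+mₖ₊₁)/dₖ₊₁⌋:
  k=1: m=26, d=14, a=3
  k=2: m=16, d=31, a=1
  k=3: m=15, d=15, a=2
  k=4: m=15, d=31, a=1
  k=5: m=16, d=14, a=3
  k=6: m=26, d=1, a=52
d=1 and a=2a₀=52 at k=6, so the next step gives (m, d) = (26, 14) again — its k=1 value — and the period has length 6.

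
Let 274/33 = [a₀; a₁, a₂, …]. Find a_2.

274 = 8·33 + 10   →  a_0 = 8
33 = 3·10 + 3   →  a_1 = 3
10 = 3·3 + 1   →  a_2 = 3

3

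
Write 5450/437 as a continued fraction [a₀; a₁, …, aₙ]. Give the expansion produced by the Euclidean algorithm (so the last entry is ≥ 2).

[12; 2, 8, 4, 6]

5450 = 12×437 + 206
437 = 2×206 + 25
206 = 8×25 + 6
25 = 4×6 + 1
6 = 6×1 + 0  (stop)
So 5450/437 = [12; 2, 8, 4, 6].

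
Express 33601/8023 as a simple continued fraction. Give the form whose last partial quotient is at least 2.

33601 = 4·8023 + 1509
8023 = 5·1509 + 478
1509 = 3·478 + 75
478 = 6·75 + 28
75 = 2·28 + 19
28 = 1·19 + 9
19 = 2·9 + 1
9 = 9·1 + 0  (stop)
So 33601/8023 = [4; 5, 3, 6, 2, 1, 2, 9].

[4; 5, 3, 6, 2, 1, 2, 9]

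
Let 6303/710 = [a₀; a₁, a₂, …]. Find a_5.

6303 = 8·710 + 623   →  a_0 = 8
710 = 1·623 + 87   →  a_1 = 1
623 = 7·87 + 14   →  a_2 = 7
87 = 6·14 + 3   →  a_3 = 6
14 = 4·3 + 2   →  a_4 = 4
3 = 1·2 + 1   →  a_5 = 1

1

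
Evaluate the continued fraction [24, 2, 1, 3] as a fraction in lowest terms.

Fold from the inside: start with 3/1.
  1 + 1/3 = 4/3
  2 + 3/4 = 11/4
  24 + 4/11 = 268/11

268/11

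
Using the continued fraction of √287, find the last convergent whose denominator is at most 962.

√287 = [16; 1, 15, 1, 32, …] (period length 4).
Convergents:
  p_0/q_0 = 16/1
  p_1/q_1 = 17/1
  p_2/q_2 = 271/16
  p_3/q_3 = 288/17
  p_4/q_4 = 9487/560
  p_5/q_5 = 9775/577
  p_6/q_6 = 156112/9215
q_5 = 577 ≤ 962 < 9215 = q_6, so the answer is 9775/577.

9775/577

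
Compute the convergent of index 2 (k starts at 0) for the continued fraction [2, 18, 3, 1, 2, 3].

Using pₖ = aₖpₖ₋₁ + pₖ₋₂, qₖ = aₖqₖ₋₁ + qₖ₋₂ (with p₋₁=1, p₋₂=0, q₋₁=0, q₋₂=1):
  k=0: a=2, p=2, q=1
  k=1: a=18, p=37, q=18
  k=2: a=3, p=113, q=55

113/55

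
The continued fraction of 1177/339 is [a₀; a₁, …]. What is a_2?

1177 = 3·339 + 160   →  a_0 = 3
339 = 2·160 + 19   →  a_1 = 2
160 = 8·19 + 8   →  a_2 = 8

8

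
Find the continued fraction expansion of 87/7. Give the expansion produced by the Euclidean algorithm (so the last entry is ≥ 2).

87 = 12·7 + 3
7 = 2·3 + 1
3 = 3·1 + 0  (stop)
So 87/7 = [12; 2, 3].

[12; 2, 3]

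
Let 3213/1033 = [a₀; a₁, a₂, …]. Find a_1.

9

3213 = 3·1033 + 114   →  a_0 = 3
1033 = 9·114 + 7   →  a_1 = 9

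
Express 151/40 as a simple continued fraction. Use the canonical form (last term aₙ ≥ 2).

[3; 1, 3, 2, 4]

151 = 3·40 + 31
40 = 1·31 + 9
31 = 3·9 + 4
9 = 2·4 + 1
4 = 4·1 + 0  (stop)
So 151/40 = [3; 1, 3, 2, 4].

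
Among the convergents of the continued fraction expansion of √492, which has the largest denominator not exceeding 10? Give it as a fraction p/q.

133/6

√492 = [22; 5, 1, 1, 10, 1, 1, 5, 44, …] (period length 8).
Convergents:
  p_0/q_0 = 22/1
  p_1/q_1 = 111/5
  p_2/q_2 = 133/6
  p_3/q_3 = 244/11
q_2 = 6 ≤ 10 < 11 = q_3, so the answer is 133/6.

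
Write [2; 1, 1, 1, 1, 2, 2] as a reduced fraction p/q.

81/31

Using pₖ = aₖpₖ₋₁ + pₖ₋₂ and qₖ = aₖqₖ₋₁ + qₖ₋₂:
  k=0: a=2, p=2, q=1
  k=1: a=1, p=3, q=1
  k=2: a=1, p=5, q=2
  k=3: a=1, p=8, q=3
  k=4: a=1, p=13, q=5
  k=5: a=2, p=34, q=13
  k=6: a=2, p=81, q=31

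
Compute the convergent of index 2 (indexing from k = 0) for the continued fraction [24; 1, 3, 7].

Using pₖ = aₖpₖ₋₁ + pₖ₋₂, qₖ = aₖqₖ₋₁ + qₖ₋₂ (with p₋₁=1, p₋₂=0, q₋₁=0, q₋₂=1):
  k=0: a=24, p=24, q=1
  k=1: a=1, p=25, q=1
  k=2: a=3, p=99, q=4

99/4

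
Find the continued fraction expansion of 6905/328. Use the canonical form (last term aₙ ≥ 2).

6905 = 21·328 + 17
328 = 19·17 + 5
17 = 3·5 + 2
5 = 2·2 + 1
2 = 2·1 + 0  (stop)
So 6905/328 = [21; 19, 3, 2, 2].

[21; 19, 3, 2, 2]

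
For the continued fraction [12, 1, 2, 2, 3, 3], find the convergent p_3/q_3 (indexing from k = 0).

89/7

Using pₖ = aₖpₖ₋₁ + pₖ₋₂, qₖ = aₖqₖ₋₁ + qₖ₋₂ (with p₋₁=1, p₋₂=0, q₋₁=0, q₋₂=1):
  k=0: a=12, p=12, q=1
  k=1: a=1, p=13, q=1
  k=2: a=2, p=38, q=3
  k=3: a=2, p=89, q=7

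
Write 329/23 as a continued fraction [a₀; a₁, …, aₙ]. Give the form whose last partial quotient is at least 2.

[14; 3, 3, 2]

329 = 14×23 + 7
23 = 3×7 + 2
7 = 3×2 + 1
2 = 2×1 + 0  (stop)
So 329/23 = [14; 3, 3, 2].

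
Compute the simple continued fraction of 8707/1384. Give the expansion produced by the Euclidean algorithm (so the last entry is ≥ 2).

8707 = 6*1384 + 403
1384 = 3*403 + 175
403 = 2*175 + 53
175 = 3*53 + 16
53 = 3*16 + 5
16 = 3*5 + 1
5 = 5*1 + 0  (stop)
So 8707/1384 = [6; 3, 2, 3, 3, 3, 5].

[6; 3, 2, 3, 3, 3, 5]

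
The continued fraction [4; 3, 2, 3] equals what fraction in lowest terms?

103/24

Using pₖ = aₖpₖ₋₁ + pₖ₋₂ and qₖ = aₖqₖ₋₁ + qₖ₋₂:
  k=0: a=4, p=4, q=1
  k=1: a=3, p=13, q=3
  k=2: a=2, p=30, q=7
  k=3: a=3, p=103, q=24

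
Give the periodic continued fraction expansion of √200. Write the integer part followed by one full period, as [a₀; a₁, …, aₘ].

[14; 7, 28]

a₀ = ⌊√200⌋ = 14.
With m₀=0, d₀=1 and mₖ₊₁ = dₖaₖ − mₖ, dₖ₊₁ = (n − mₖ₊₁²)/dₖ, aₖ₊₁ = ⌊(a₀+mₖ₊₁)/dₖ₊₁⌋:
  k=1: m=14, d=4, a=7
  k=2: m=14, d=1, a=28
d=1 and a=2a₀=28 at k=2, so the next step gives (m, d) = (14, 4) again — its k=1 value — and the period has length 2.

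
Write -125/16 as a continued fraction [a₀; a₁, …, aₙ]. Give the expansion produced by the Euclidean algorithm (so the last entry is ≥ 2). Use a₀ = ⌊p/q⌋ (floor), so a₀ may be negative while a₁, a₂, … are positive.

-125 = -8*16 + 3
16 = 5*3 + 1
3 = 3*1 + 0  (stop)
So -125/16 = [-8; 5, 3].

[-8; 5, 3]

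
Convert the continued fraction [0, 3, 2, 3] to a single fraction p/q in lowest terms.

7/24

Using pₖ = aₖpₖ₋₁ + pₖ₋₂ and qₖ = aₖqₖ₋₁ + qₖ₋₂:
  k=0: a=0, p=0, q=1
  k=1: a=3, p=1, q=3
  k=2: a=2, p=2, q=7
  k=3: a=3, p=7, q=24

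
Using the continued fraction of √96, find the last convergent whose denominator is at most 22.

49/5

√96 = [9; 1, 3, 1, 18, …] (period length 4).
Convergents:
  p_0/q_0 = 9/1
  p_1/q_1 = 10/1
  p_2/q_2 = 39/4
  p_3/q_3 = 49/5
  p_4/q_4 = 921/94
q_3 = 5 ≤ 22 < 94 = q_4, so the answer is 49/5.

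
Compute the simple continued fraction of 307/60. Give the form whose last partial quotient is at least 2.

[5; 8, 1, 1, 3]

307 = 5·60 + 7
60 = 8·7 + 4
7 = 1·4 + 3
4 = 1·3 + 1
3 = 3·1 + 0  (stop)
So 307/60 = [5; 8, 1, 1, 3].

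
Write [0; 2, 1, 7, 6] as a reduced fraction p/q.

49/141

Using pₖ = aₖpₖ₋₁ + pₖ₋₂ and qₖ = aₖqₖ₋₁ + qₖ₋₂:
  k=0: a=0, p=0, q=1
  k=1: a=2, p=1, q=2
  k=2: a=1, p=1, q=3
  k=3: a=7, p=8, q=23
  k=4: a=6, p=49, q=141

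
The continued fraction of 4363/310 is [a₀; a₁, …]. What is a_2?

4363 = 14·310 + 23   →  a_0 = 14
310 = 13·23 + 11   →  a_1 = 13
23 = 2·11 + 1   →  a_2 = 2

2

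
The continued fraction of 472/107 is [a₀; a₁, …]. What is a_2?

472 = 4·107 + 44   →  a_0 = 4
107 = 2·44 + 19   →  a_1 = 2
44 = 2·19 + 6   →  a_2 = 2

2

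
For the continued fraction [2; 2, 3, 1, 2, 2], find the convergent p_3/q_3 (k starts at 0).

22/9

Using pₖ = aₖpₖ₋₁ + pₖ₋₂, qₖ = aₖqₖ₋₁ + qₖ₋₂ (with p₋₁=1, p₋₂=0, q₋₁=0, q₋₂=1):
  k=0: a=2, p=2, q=1
  k=1: a=2, p=5, q=2
  k=2: a=3, p=17, q=7
  k=3: a=1, p=22, q=9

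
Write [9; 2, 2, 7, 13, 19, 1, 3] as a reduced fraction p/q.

Using pₖ = aₖpₖ₋₁ + pₖ₋₂ and qₖ = aₖqₖ₋₁ + qₖ₋₂:
  k=0: a=9, p=9, q=1
  k=1: a=2, p=19, q=2
  k=2: a=2, p=47, q=5
  k=3: a=7, p=348, q=37
  k=4: a=13, p=4571, q=486
  k=5: a=19, p=87197, q=9271
  k=6: a=1, p=91768, q=9757
  k=7: a=3, p=362501, q=38542

362501/38542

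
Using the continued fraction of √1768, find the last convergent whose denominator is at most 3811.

74214/1765

√1768 = [42; 21, 84, …] (period length 2).
Convergents:
  p_0/q_0 = 42/1
  p_1/q_1 = 883/21
  p_2/q_2 = 74214/1765
  p_3/q_3 = 1559377/37086
q_2 = 1765 ≤ 3811 < 37086 = q_3, so the answer is 74214/1765.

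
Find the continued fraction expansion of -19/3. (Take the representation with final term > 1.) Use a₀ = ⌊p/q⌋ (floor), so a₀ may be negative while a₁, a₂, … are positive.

[-7; 1, 2]

-19 = -7·3 + 2
3 = 1·2 + 1
2 = 2·1 + 0  (stop)
So -19/3 = [-7; 1, 2].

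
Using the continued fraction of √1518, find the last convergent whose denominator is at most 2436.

78975/2027

√1518 = [38; 1, 24, 1, 76, …] (period length 4).
Convergents:
  p_0/q_0 = 38/1
  p_1/q_1 = 39/1
  p_2/q_2 = 974/25
  p_3/q_3 = 1013/26
  p_4/q_4 = 77962/2001
  p_5/q_5 = 78975/2027
  p_6/q_6 = 1973362/50649
q_5 = 2027 ≤ 2436 < 50649 = q_6, so the answer is 78975/2027.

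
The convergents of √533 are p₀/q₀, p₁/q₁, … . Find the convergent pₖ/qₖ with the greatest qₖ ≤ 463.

6118/265

√533 = [23; 11, 1, 1, 11, 46, …] (period length 5).
Convergents:
  p_0/q_0 = 23/1
  p_1/q_1 = 254/11
  p_2/q_2 = 277/12
  p_3/q_3 = 531/23
  p_4/q_4 = 6118/265
  p_5/q_5 = 281959/12213
q_4 = 265 ≤ 463 < 12213 = q_5, so the answer is 6118/265.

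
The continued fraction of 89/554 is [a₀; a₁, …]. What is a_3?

2

89 = 0·554 + 89   →  a_0 = 0
554 = 6·89 + 20   →  a_1 = 6
89 = 4·20 + 9   →  a_2 = 4
20 = 2·9 + 2   →  a_3 = 2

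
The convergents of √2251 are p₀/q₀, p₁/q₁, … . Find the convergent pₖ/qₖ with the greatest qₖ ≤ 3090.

√2251 = [47; 2, 4, 47, 4, 2, 94, …] (period length 6).
Convergents:
  p_0/q_0 = 47/1
  p_1/q_1 = 95/2
  p_2/q_2 = 427/9
  p_3/q_3 = 20164/425
  p_4/q_4 = 81083/1709
  p_5/q_5 = 182330/3843
q_4 = 1709 ≤ 3090 < 3843 = q_5, so the answer is 81083/1709.

81083/1709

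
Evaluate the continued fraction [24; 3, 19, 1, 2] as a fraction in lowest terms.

4379/180

Using pₖ = aₖpₖ₋₁ + pₖ₋₂ and qₖ = aₖqₖ₋₁ + qₖ₋₂:
  k=0: a=24, p=24, q=1
  k=1: a=3, p=73, q=3
  k=2: a=19, p=1411, q=58
  k=3: a=1, p=1484, q=61
  k=4: a=2, p=4379, q=180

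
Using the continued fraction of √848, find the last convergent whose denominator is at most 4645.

66249/2275

√848 = [29; 8, 3, 3, 3, 8, 58, …] (period length 6).
Convergents:
  p_0/q_0 = 29/1
  p_1/q_1 = 233/8
  p_2/q_2 = 728/25
  p_3/q_3 = 2417/83
  p_4/q_4 = 7979/274
  p_5/q_5 = 66249/2275
  p_6/q_6 = 3850421/132224
q_5 = 2275 ≤ 4645 < 132224 = q_6, so the answer is 66249/2275.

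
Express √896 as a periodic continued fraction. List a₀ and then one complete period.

a₀ = ⌊√896⌋ = 29.

[29; 1, 13, 1, 58]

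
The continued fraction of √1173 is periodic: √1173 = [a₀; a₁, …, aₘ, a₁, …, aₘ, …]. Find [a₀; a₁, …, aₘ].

[34; 4, 68]

a₀ = ⌊√1173⌋ = 34.
With m₀=0, d₀=1 and mₖ₊₁ = dₖaₖ − mₖ, dₖ₊₁ = (n − mₖ₊₁²)/dₖ, aₖ₊₁ = ⌊(a₀+mₖ₊₁)/dₖ₊₁⌋:
  k=1: m=34, d=17, a=4
  k=2: m=34, d=1, a=68
d=1 and a=2a₀=68 at k=2, so the next step gives (m, d) = (34, 17) again — its k=1 value — and the period has length 2.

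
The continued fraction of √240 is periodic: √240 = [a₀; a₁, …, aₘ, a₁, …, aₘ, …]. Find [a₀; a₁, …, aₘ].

a₀ = ⌊√240⌋ = 15.
With m₀=0, d₀=1 and mₖ₊₁ = dₖaₖ − mₖ, dₖ₊₁ = (n − mₖ₊₁²)/dₖ, aₖ₊₁ = ⌊(a₀+mₖ₊₁)/dₖ₊₁⌋:
  k=1: m=15, d=15, a=2
  k=2: m=15, d=1, a=30
d=1 and a=2a₀=30 at k=2, so the next step gives (m, d) = (15, 15) again — its k=1 value — and the period has length 2.

[15; 2, 30]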